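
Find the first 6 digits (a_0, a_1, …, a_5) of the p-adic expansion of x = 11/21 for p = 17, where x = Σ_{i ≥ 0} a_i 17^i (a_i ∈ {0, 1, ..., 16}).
(a_0, …, a_5) = (7, 15, 8, 10, 1, 8)

v_17(11/21) = 0 (numerator and denominator both coprime to 17), so x ∈ ℤ_17^×. Compute digits iteratively via a_i = x_i mod 17, x_{i+1} = (x_i − a_i)/17, with x_0 = x:
  x_0 = 11/21;  a_0 = 7;  x_1 = (x_0 − 7)/17 = -8/21
  x_1 = -8/21;  a_1 = 15;  x_2 = (x_1 − 15)/17 = -19/21
  x_2 = -19/21;  a_2 = 8;  x_3 = (x_2 − 8)/17 = -11/21
  x_3 = -11/21;  a_3 = 10;  x_4 = (x_3 − 10)/17 = -13/21
  x_4 = -13/21;  a_4 = 1;  x_5 = (x_4 − 1)/17 = -2/21
  x_5 = -2/21;  a_5 = 8;  x_6 = (x_5 − 8)/17 = -10/21
Digits: (7, 15, 8, 10, 1, 8).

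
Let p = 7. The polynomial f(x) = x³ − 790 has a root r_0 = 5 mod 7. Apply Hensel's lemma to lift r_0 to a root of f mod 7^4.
r_3 = 432 (mod 2401)

Hensel: r_{i+1} = r_i − f(r_i)/f′(r_i) mod 7^{i+2}, where f′(x) = 3x². Iterate:
  r_0 = 5 (mod 7)
  r_1 = 40 (mod 49)
  r_2 = 89 (mod 343)
  r_3 = 432 (mod 2401)
Final: r = 432 with f(r) ≡ 0 mod 7^4.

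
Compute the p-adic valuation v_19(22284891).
v_19(22284891) = 5

v_19(n) is the largest exponent k such that 19^k divides n. Factor out: 22284891 = 19^5 · 9. (Sign doesn't affect v_p.) So v_19(22284891) = 5.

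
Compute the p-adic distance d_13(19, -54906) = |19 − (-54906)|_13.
d_13(19, -54906) = 1/2197

Step 1 — x − y = 19 − (-54906) = 54925. Step 2 — v_13(54925) = 3 (factor: 54925 = (13^3 · 25); the sign does not affect v_p). Step 3 — |x − y|_13 = 13^{-3} = 1/2197.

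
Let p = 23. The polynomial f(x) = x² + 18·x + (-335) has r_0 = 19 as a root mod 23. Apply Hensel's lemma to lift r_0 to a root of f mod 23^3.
r_2 = 10139 (mod 12167)

Hensel: r_{i+1} = r_i − f(r_i)·(f′(r_i))^{-1} mod 23^{i+2}, f′(x) = 2x + 18. Iterate:
  r_0 = 19 (mod 23)
  r_1 = 88 (mod 529)
  r_2 = 10139 (mod 12167)
Final: r = 10139 satisfies f(r) ≡ 0 mod 23^3.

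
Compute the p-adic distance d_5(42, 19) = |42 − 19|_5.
d_5(42, 19) = 1

Step 1 — x − y = 42 − 19 = 23. Step 2 — v_5(23) = 0 (factor: 23 = (5^0 · 23); the sign does not affect v_p). Step 3 — |x − y|_5 = 5^{0} = 1.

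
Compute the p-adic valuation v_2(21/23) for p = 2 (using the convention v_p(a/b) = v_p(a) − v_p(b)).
v_2(21/23) = 0

Factor powers of 2 from the numerator and denominator of the reduced fraction: 21 = 2^0 · 21 and 23 = 2^0 · 23. Apply v_p(a/b) = v_p(a) − v_p(b): v_2(21/23) = 0 − 0 = 0.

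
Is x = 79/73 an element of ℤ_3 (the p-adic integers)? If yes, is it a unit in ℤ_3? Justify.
x ∈ ℤ_3^× (unit); v_3(x) = 0

ℤ_3 = {x ∈ ℚ_3 : v_3(x) ≥ 0} and ℤ_3^× = {x ∈ ℤ_3 : v_3(x) = 0}. Here v_3(79/73) = v_3(num) − v_3(den) = 0; compare against these criteria.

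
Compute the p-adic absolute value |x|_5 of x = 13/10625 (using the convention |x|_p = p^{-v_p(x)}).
|13/10625|_5 = 625

Step 1 — compute v_5(x) by factoring powers of 5 out of the numerator and denominator: v_5(13/10625) = -4. Step 2 — apply |x|_p = p^{-v_p(x)} = 5^{4} = 625.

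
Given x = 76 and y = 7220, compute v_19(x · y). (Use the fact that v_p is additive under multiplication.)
v_19(548720) = 3

v_p(x) = 1 (factor: 76 = 19^1 · 4); v_p(y) = 2 (factor: 7220 = 19^2 · 20). Additivity: v_p(xy) = v_p(x) + v_p(y) = 1 + 2 = 3. (Direct check: xy = 548720 = 19^3 · (80).)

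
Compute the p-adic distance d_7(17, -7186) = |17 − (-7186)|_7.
d_7(17, -7186) = 1/2401

Step 1 — x − y = 17 − (-7186) = 7203. Step 2 — v_7(7203) = 4 (factor: 7203 = (7^4 · 3); the sign does not affect v_p). Step 3 — |x − y|_7 = 7^{-4} = 1/2401.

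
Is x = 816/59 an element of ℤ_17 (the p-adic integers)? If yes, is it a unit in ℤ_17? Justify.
x ∈ ℤ_17 but not a unit; v_17(x) = 1 > 0

ℤ_17 = {x ∈ ℚ_17 : v_17(x) ≥ 0} and ℤ_17^× = {x ∈ ℤ_17 : v_17(x) = 0}. Here v_17(816/59) = v_17(num) − v_17(den) = 1; compare against these criteria.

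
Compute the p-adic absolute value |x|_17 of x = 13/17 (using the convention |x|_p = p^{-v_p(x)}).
|13/17|_17 = 17

Step 1 — compute v_17(x) by factoring powers of 17 out of the numerator and denominator: v_17(13/17) = -1. Step 2 — apply |x|_p = p^{-v_p(x)} = 17^{1} = 17.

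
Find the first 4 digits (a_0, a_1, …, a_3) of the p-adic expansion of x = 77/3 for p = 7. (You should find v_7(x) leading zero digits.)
(a_0, …, a_3) = (0, 6, 2, 2)

v_7(77/3) = 1, so a_0 = ... = a_0 = 0. Factor out: x = 7^1 · u with u = 11/3 a unit in ℤ_7. Expand u iteratively via a_{v+i} = u_i mod 7, u_{i+1} = (u_i − a_{v+i})/7:
  u_0 = 11/3;  a_1 = 6;  u_1 = (u_0 − 6)/7 = -1/3
  u_1 = -1/3;  a_2 = 2;  u_2 = (u_1 − 2)/7 = -1/3
  u_2 = -1/3;  a_3 = 2;  u_3 = (u_2 − 2)/7 = -1/3
Digits: (0, 6, 2, 2).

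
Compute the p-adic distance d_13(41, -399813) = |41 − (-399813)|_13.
d_13(41, -399813) = 1/28561

Step 1 — x − y = 41 − (-399813) = 399854. Step 2 — v_13(399854) = 4 (factor: 399854 = (13^4 · 14); the sign does not affect v_p). Step 3 — |x − y|_13 = 13^{-4} = 1/28561.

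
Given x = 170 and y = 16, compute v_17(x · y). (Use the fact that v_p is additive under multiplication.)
v_17(2720) = 1

v_p(x) = 1 (factor: 170 = 17^1 · 10); v_p(y) = 0 (factor: 16 = 17^0 · 16). Additivity: v_p(xy) = v_p(x) + v_p(y) = 1 + 0 = 1. (Direct check: xy = 2720 = 17^1 · (160).)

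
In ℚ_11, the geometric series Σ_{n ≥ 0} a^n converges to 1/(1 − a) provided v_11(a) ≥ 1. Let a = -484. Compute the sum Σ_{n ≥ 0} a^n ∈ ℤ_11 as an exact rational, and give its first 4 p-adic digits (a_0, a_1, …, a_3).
Σ a^n = 1/(1 − a) = 1/485;  first 4 digits = (1, 0, 7, 10)

v_11(a) = 2 ≥ 1, so the series converges in ℤ_11 to 1/(1 − a) = 1/(1 − (-484)) = 1/485. Expand this rational in ℤ_11: compute digits iteratively via d_i = x_i mod 11, x_{i+1} = (x_i − d_i)/11. The first 4 digits are (1, 0, 7, 10).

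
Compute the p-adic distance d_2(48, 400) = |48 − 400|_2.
d_2(48, 400) = 1/32

Step 1 — x − y = 48 − 400 = -352. Step 2 — v_2(-352) = 5 (factor: -352 = −(2^5 · 11); the sign does not affect v_p). Step 3 — |x − y|_2 = 2^{-5} = 1/32.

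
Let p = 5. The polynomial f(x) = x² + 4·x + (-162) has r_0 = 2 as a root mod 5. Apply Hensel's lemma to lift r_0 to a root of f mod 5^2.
r_1 = 2 (mod 25)

Hensel: r_{i+1} = r_i − f(r_i)·(f′(r_i))^{-1} mod 5^{i+2}, f′(x) = 2x + 4. Iterate:
  r_0 = 2 (mod 5)
  r_1 = 2 (mod 25)
Final: r = 2 satisfies f(r) ≡ 0 mod 5^2.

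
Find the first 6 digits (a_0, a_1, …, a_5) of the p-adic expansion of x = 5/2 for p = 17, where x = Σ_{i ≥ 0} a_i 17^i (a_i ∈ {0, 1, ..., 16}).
(a_0, …, a_5) = (11, 8, 8, 8, 8, 8)

v_17(5/2) = 0 (numerator and denominator both coprime to 17), so x ∈ ℤ_17^×. Compute digits iteratively via a_i = x_i mod 17, x_{i+1} = (x_i − a_i)/17, with x_0 = x:
  x_0 = 5/2;  a_0 = 11;  x_1 = (x_0 − 11)/17 = -1/2
  x_1 = -1/2;  a_1 = 8;  x_2 = (x_1 − 8)/17 = -1/2
  x_2 = -1/2;  a_2 = 8;  x_3 = (x_2 − 8)/17 = -1/2
  x_3 = -1/2;  a_3 = 8;  x_4 = (x_3 − 8)/17 = -1/2
  x_4 = -1/2;  a_4 = 8;  x_5 = (x_4 − 8)/17 = -1/2
  x_5 = -1/2;  a_5 = 8;  x_6 = (x_5 − 8)/17 = -1/2
Digits: (11, 8, 8, 8, 8, 8).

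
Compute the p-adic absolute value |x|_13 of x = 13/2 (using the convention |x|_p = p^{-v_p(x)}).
|13/2|_13 = 1/13

Step 1 — compute v_13(x) by factoring powers of 13 out of the numerator and denominator: v_13(13/2) = 1. Step 2 — apply |x|_p = p^{-v_p(x)} = 13^{-1} = 1/13.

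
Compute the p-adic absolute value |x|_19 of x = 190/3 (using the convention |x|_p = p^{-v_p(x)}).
|190/3|_19 = 1/19

Step 1 — compute v_19(x) by factoring powers of 19 out of the numerator and denominator: v_19(190/3) = 1. Step 2 — apply |x|_p = p^{-v_p(x)} = 19^{-1} = 1/19.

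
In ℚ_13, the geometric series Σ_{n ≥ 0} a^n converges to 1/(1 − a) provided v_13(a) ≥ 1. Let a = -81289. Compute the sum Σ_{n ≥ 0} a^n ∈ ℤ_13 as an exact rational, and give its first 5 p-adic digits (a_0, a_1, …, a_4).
Σ a^n = 1/(1 − a) = 1/81290;  first 5 digits = (1, 0, 0, 2, 10)

v_13(a) = 3 ≥ 1, so the series converges in ℤ_13 to 1/(1 − a) = 1/(1 − (-81289)) = 1/81290. Expand this rational in ℤ_13: compute digits iteratively via d_i = x_i mod 13, x_{i+1} = (x_i − d_i)/13. The first 5 digits are (1, 0, 0, 2, 10).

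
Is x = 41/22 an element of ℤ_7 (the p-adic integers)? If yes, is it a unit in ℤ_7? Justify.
x ∈ ℤ_7^× (unit); v_7(x) = 0

ℤ_7 = {x ∈ ℚ_7 : v_7(x) ≥ 0} and ℤ_7^× = {x ∈ ℤ_7 : v_7(x) = 0}. Here v_7(41/22) = v_7(num) − v_7(den) = 0; compare against these criteria.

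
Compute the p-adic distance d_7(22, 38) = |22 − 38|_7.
d_7(22, 38) = 1

Step 1 — x − y = 22 − 38 = -16. Step 2 — v_7(-16) = 0 (factor: -16 = −(7^0 · 16); the sign does not affect v_p). Step 3 — |x − y|_7 = 7^{0} = 1.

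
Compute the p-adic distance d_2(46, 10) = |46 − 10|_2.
d_2(46, 10) = 1/4

Step 1 — x − y = 46 − 10 = 36. Step 2 — v_2(36) = 2 (factor: 36 = (2^2 · 9); the sign does not affect v_p). Step 3 — |x − y|_2 = 2^{-2} = 1/4.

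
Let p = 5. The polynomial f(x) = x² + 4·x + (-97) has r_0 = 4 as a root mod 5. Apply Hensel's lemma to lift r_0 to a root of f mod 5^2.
r_1 = 24 (mod 25)

Hensel: r_{i+1} = r_i − f(r_i)·(f′(r_i))^{-1} mod 5^{i+2}, f′(x) = 2x + 4. Iterate:
  r_0 = 4 (mod 5)
  r_1 = 24 (mod 25)
Final: r = 24 satisfies f(r) ≡ 0 mod 5^2.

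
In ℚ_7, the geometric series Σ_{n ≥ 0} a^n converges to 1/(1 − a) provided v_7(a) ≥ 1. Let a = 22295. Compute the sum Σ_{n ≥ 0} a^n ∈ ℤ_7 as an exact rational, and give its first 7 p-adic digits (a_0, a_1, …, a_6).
Σ a^n = 1/(1 − a) = -1/22294;  first 7 digits = (1, 0, 0, 2, 2, 1, 4)

v_7(a) = 3 ≥ 1, so the series converges in ℤ_7 to 1/(1 − a) = 1/(1 − 22295) = -1/22294. Expand this rational in ℤ_7: compute digits iteratively via d_i = x_i mod 7, x_{i+1} = (x_i − d_i)/7. The first 7 digits are (1, 0, 0, 2, 2, 1, 4).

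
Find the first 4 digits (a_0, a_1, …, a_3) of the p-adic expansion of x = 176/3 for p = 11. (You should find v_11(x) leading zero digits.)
(a_0, …, a_3) = (0, 9, 7, 3)

v_11(176/3) = 1, so a_0 = ... = a_0 = 0. Factor out: x = 11^1 · u with u = 16/3 a unit in ℤ_11. Expand u iteratively via a_{v+i} = u_i mod 11, u_{i+1} = (u_i − a_{v+i})/11:
  u_0 = 16/3;  a_1 = 9;  u_1 = (u_0 − 9)/11 = -1/3
  u_1 = -1/3;  a_2 = 7;  u_2 = (u_1 − 7)/11 = -2/3
  u_2 = -2/3;  a_3 = 3;  u_3 = (u_2 − 3)/11 = -1/3
Digits: (0, 9, 7, 3).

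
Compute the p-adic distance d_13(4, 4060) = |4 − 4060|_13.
d_13(4, 4060) = 1/169

Step 1 — x − y = 4 − 4060 = -4056. Step 2 — v_13(-4056) = 2 (factor: -4056 = −(13^2 · 24); the sign does not affect v_p). Step 3 — |x − y|_13 = 13^{-2} = 1/169.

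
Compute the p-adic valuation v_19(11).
v_19(11) = 0

v_19(n) is the largest exponent k such that 19^k divides n. Factor out: 11 = 19^0 · 11. (Sign doesn't affect v_p.) So v_19(11) = 0.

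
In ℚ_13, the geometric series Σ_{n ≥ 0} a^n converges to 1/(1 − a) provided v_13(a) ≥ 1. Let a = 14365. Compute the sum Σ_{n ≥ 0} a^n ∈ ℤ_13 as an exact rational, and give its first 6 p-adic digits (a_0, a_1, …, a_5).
Σ a^n = 1/(1 − a) = -1/14364;  first 6 digits = (1, 0, 7, 6, 10, 9)

v_13(a) = 2 ≥ 1, so the series converges in ℤ_13 to 1/(1 − a) = 1/(1 − 14365) = -1/14364. Expand this rational in ℤ_13: compute digits iteratively via d_i = x_i mod 13, x_{i+1} = (x_i − d_i)/13. The first 6 digits are (1, 0, 7, 6, 10, 9).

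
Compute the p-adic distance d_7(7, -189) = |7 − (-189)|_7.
d_7(7, -189) = 1/49

Step 1 — x − y = 7 − (-189) = 196. Step 2 — v_7(196) = 2 (factor: 196 = (7^2 · 4); the sign does not affect v_p). Step 3 — |x − y|_7 = 7^{-2} = 1/49.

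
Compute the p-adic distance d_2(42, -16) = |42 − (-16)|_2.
d_2(42, -16) = 1/2

Step 1 — x − y = 42 − (-16) = 58. Step 2 — v_2(58) = 1 (factor: 58 = (2^1 · 29); the sign does not affect v_p). Step 3 — |x − y|_2 = 2^{-1} = 1/2.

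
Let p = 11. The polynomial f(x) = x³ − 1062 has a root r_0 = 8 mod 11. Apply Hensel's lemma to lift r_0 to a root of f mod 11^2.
r_1 = 118 (mod 121)

Hensel: r_{i+1} = r_i − f(r_i)/f′(r_i) mod 11^{i+2}, where f′(x) = 3x². Iterate:
  r_0 = 8 (mod 11)
  r_1 = 118 (mod 121)
Final: r = 118 with f(r) ≡ 0 mod 11^2.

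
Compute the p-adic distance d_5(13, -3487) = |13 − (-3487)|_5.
d_5(13, -3487) = 1/125

Step 1 — x − y = 13 − (-3487) = 3500. Step 2 — v_5(3500) = 3 (factor: 3500 = (5^3 · 28); the sign does not affect v_p). Step 3 — |x − y|_5 = 5^{-3} = 1/125.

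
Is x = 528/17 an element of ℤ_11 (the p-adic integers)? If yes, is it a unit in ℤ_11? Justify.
x ∈ ℤ_11 but not a unit; v_11(x) = 1 > 0

ℤ_11 = {x ∈ ℚ_11 : v_11(x) ≥ 0} and ℤ_11^× = {x ∈ ℤ_11 : v_11(x) = 0}. Here v_11(528/17) = v_11(num) − v_11(den) = 1; compare against these criteria.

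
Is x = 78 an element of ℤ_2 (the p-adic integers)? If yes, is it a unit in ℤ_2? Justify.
x ∈ ℤ_2 but not a unit; v_2(x) = 1 > 0

ℤ_2 = {x ∈ ℚ_2 : v_2(x) ≥ 0} and ℤ_2^× = {x ∈ ℤ_2 : v_2(x) = 0}. Here v_2(78) = v_2(num) − v_2(den) = 1; compare against these criteria.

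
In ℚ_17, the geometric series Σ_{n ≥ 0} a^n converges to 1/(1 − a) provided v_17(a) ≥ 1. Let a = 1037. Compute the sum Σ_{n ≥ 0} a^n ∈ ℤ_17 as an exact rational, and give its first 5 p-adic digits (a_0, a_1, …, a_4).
Σ a^n = 1/(1 − a) = -1/1036;  first 5 digits = (1, 10, 1, 12, 6)

v_17(a) = 1 ≥ 1, so the series converges in ℤ_17 to 1/(1 − a) = 1/(1 − 1037) = -1/1036. Expand this rational in ℤ_17: compute digits iteratively via d_i = x_i mod 17, x_{i+1} = (x_i − d_i)/17. The first 5 digits are (1, 10, 1, 12, 6).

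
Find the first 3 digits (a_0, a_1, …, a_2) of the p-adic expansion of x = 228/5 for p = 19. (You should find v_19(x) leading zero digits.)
(a_0, …, a_2) = (0, 10, 11)

v_19(228/5) = 1, so a_0 = ... = a_0 = 0. Factor out: x = 19^1 · u with u = 12/5 a unit in ℤ_19. Expand u iteratively via a_{v+i} = u_i mod 19, u_{i+1} = (u_i − a_{v+i})/19:
  u_0 = 12/5;  a_1 = 10;  u_1 = (u_0 − 10)/19 = -2/5
  u_1 = -2/5;  a_2 = 11;  u_2 = (u_1 − 11)/19 = -3/5
Digits: (0, 10, 11).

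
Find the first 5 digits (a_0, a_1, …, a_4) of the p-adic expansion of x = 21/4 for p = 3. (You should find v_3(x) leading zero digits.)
(a_0, …, a_4) = (0, 1, 1, 2, 0)

v_3(21/4) = 1, so a_0 = ... = a_0 = 0. Factor out: x = 3^1 · u with u = 7/4 a unit in ℤ_3. Expand u iteratively via a_{v+i} = u_i mod 3, u_{i+1} = (u_i − a_{v+i})/3:
  u_0 = 7/4;  a_1 = 1;  u_1 = (u_0 − 1)/3 = 1/4
  u_1 = 1/4;  a_2 = 1;  u_2 = (u_1 − 1)/3 = -1/4
  u_2 = -1/4;  a_3 = 2;  u_3 = (u_2 − 2)/3 = -3/4
  u_3 = -3/4;  a_4 = 0;  u_4 = (u_3 − 0)/3 = -1/4
Digits: (0, 1, 1, 2, 0).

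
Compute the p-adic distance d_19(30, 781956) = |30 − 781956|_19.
d_19(30, 781956) = 1/130321

Step 1 — x − y = 30 − 781956 = -781926. Step 2 — v_19(-781926) = 4 (factor: -781926 = −(19^4 · 6); the sign does not affect v_p). Step 3 — |x − y|_19 = 19^{-4} = 1/130321.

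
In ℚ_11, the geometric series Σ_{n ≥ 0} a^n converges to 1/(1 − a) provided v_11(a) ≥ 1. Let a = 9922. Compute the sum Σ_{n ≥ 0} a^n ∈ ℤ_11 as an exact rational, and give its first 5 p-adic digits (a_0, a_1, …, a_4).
Σ a^n = 1/(1 − a) = -1/9921;  first 5 digits = (1, 0, 5, 7, 3)

v_11(a) = 2 ≥ 1, so the series converges in ℤ_11 to 1/(1 − a) = 1/(1 − 9922) = -1/9921. Expand this rational in ℤ_11: compute digits iteratively via d_i = x_i mod 11, x_{i+1} = (x_i − d_i)/11. The first 5 digits are (1, 0, 5, 7, 3).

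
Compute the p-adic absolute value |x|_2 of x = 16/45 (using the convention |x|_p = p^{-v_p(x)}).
|16/45|_2 = 1/16

Step 1 — compute v_2(x) by factoring powers of 2 out of the numerator and denominator: v_2(16/45) = 4. Step 2 — apply |x|_p = p^{-v_p(x)} = 2^{-4} = 1/16.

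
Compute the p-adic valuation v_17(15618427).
v_17(15618427) = 5

v_17(n) is the largest exponent k such that 17^k divides n. Factor out: 15618427 = 17^5 · 11. (Sign doesn't affect v_p.) So v_17(15618427) = 5.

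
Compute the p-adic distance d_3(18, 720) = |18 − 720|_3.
d_3(18, 720) = 1/27

Step 1 — x − y = 18 − 720 = -702. Step 2 — v_3(-702) = 3 (factor: -702 = −(3^3 · 26); the sign does not affect v_p). Step 3 — |x − y|_3 = 3^{-3} = 1/27.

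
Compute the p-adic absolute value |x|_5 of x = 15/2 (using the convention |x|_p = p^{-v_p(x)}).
|15/2|_5 = 1/5

Step 1 — compute v_5(x) by factoring powers of 5 out of the numerator and denominator: v_5(15/2) = 1. Step 2 — apply |x|_p = p^{-v_p(x)} = 5^{-1} = 1/5.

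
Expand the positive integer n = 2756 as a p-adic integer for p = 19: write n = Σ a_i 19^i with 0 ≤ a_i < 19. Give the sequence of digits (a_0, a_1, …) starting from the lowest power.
(a_0, a_1, …) = (1, 12, 7)

Repeated division by 19 gives the digits low-to-high: 2756 = 1 + 12·19^1 + 7·19^2. Digit sequence: (1, 12, 7).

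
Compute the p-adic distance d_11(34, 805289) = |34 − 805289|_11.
d_11(34, 805289) = 1/161051

Step 1 — x − y = 34 − 805289 = -805255. Step 2 — v_11(-805255) = 5 (factor: -805255 = −(11^5 · 5); the sign does not affect v_p). Step 3 — |x − y|_11 = 11^{-5} = 1/161051.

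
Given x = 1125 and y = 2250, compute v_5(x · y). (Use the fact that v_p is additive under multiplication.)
v_5(2531250) = 6

v_p(x) = 3 (factor: 1125 = 5^3 · 9); v_p(y) = 3 (factor: 2250 = 5^3 · 18). Additivity: v_p(xy) = v_p(x) + v_p(y) = 3 + 3 = 6. (Direct check: xy = 2531250 = 5^6 · (162).)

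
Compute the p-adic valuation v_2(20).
v_2(20) = 2

v_2(n) is the largest exponent k such that 2^k divides n. Factor out: 20 = 2^2 · 5. (Sign doesn't affect v_p.) So v_2(20) = 2.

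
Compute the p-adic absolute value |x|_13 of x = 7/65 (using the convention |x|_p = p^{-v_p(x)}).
|7/65|_13 = 13

Step 1 — compute v_13(x) by factoring powers of 13 out of the numerator and denominator: v_13(7/65) = -1. Step 2 — apply |x|_p = p^{-v_p(x)} = 13^{1} = 13.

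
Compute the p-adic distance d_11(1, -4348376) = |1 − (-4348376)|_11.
d_11(1, -4348376) = 1/161051

Step 1 — x − y = 1 − (-4348376) = 4348377. Step 2 — v_11(4348377) = 5 (factor: 4348377 = (11^5 · 27); the sign does not affect v_p). Step 3 — |x − y|_11 = 11^{-5} = 1/161051.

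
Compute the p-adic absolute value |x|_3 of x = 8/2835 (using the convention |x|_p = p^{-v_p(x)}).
|8/2835|_3 = 81

Step 1 — compute v_3(x) by factoring powers of 3 out of the numerator and denominator: v_3(8/2835) = -4. Step 2 — apply |x|_p = p^{-v_p(x)} = 3^{4} = 81.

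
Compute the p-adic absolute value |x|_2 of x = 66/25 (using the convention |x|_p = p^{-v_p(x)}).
|66/25|_2 = 1/2

Step 1 — compute v_2(x) by factoring powers of 2 out of the numerator and denominator: v_2(66/25) = 1. Step 2 — apply |x|_p = p^{-v_p(x)} = 2^{-1} = 1/2.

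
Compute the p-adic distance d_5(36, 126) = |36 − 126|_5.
d_5(36, 126) = 1/5

Step 1 — x − y = 36 − 126 = -90. Step 2 — v_5(-90) = 1 (factor: -90 = −(5^1 · 18); the sign does not affect v_p). Step 3 — |x − y|_5 = 5^{-1} = 1/5.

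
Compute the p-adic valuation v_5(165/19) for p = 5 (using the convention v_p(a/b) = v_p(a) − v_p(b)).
v_5(165/19) = 1

Factor powers of 5 from the numerator and denominator of the reduced fraction: 165 = 5^1 · 33 and 19 = 5^0 · 19. Apply v_p(a/b) = v_p(a) − v_p(b): v_5(165/19) = 1 − 0 = 1.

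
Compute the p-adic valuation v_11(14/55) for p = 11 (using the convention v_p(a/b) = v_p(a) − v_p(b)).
v_11(14/55) = -1

Factor powers of 11 from the numerator and denominator of the reduced fraction: 14 = 11^0 · 14 and 55 = 11^1 · 5. Apply v_p(a/b) = v_p(a) − v_p(b): v_11(14/55) = 0 − 1 = -1.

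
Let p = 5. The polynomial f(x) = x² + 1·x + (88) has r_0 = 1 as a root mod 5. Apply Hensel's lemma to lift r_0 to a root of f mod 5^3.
r_2 = 46 (mod 125)

Hensel: r_{i+1} = r_i − f(r_i)·(f′(r_i))^{-1} mod 5^{i+2}, f′(x) = 2x + 1. Iterate:
  r_0 = 1 (mod 5)
  r_1 = 21 (mod 25)
  r_2 = 46 (mod 125)
Final: r = 46 satisfies f(r) ≡ 0 mod 5^3.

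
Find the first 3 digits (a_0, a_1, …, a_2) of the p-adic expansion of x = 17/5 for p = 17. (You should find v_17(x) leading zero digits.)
(a_0, …, a_2) = (0, 7, 3)

v_17(17/5) = 1, so a_0 = ... = a_0 = 0. Factor out: x = 17^1 · u with u = 1/5 a unit in ℤ_17. Expand u iteratively via a_{v+i} = u_i mod 17, u_{i+1} = (u_i − a_{v+i})/17:
  u_0 = 1/5;  a_1 = 7;  u_1 = (u_0 − 7)/17 = -2/5
  u_1 = -2/5;  a_2 = 3;  u_2 = (u_1 − 3)/17 = -1/5
Digits: (0, 7, 3).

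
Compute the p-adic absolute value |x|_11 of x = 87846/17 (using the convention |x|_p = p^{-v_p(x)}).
|87846/17|_11 = 1/14641

Step 1 — compute v_11(x) by factoring powers of 11 out of the numerator and denominator: v_11(87846/17) = 4. Step 2 — apply |x|_p = p^{-v_p(x)} = 11^{-4} = 1/14641.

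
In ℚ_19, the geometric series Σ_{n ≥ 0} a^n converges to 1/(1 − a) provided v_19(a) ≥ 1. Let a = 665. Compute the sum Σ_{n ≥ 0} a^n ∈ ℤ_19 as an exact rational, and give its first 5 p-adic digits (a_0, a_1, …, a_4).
Σ a^n = 1/(1 − a) = -1/664;  first 5 digits = (1, 16, 10, 18, 3)

v_19(a) = 1 ≥ 1, so the series converges in ℤ_19 to 1/(1 − a) = 1/(1 − 665) = -1/664. Expand this rational in ℤ_19: compute digits iteratively via d_i = x_i mod 19, x_{i+1} = (x_i − d_i)/19. The first 5 digits are (1, 16, 10, 18, 3).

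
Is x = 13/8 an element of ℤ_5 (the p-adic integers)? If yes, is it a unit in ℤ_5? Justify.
x ∈ ℤ_5^× (unit); v_5(x) = 0

ℤ_5 = {x ∈ ℚ_5 : v_5(x) ≥ 0} and ℤ_5^× = {x ∈ ℤ_5 : v_5(x) = 0}. Here v_5(13/8) = v_5(num) − v_5(den) = 0; compare against these criteria.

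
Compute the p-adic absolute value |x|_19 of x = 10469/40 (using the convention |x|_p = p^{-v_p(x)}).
|10469/40|_19 = 1/361

Step 1 — compute v_19(x) by factoring powers of 19 out of the numerator and denominator: v_19(10469/40) = 2. Step 2 — apply |x|_p = p^{-v_p(x)} = 19^{-2} = 1/361.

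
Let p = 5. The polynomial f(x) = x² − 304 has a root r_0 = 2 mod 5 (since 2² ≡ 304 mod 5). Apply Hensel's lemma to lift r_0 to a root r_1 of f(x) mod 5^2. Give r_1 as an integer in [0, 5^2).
r_1 = 2 (mod 25)

Hensel's recurrence: r_{i+1} = r_i − f(r_i)·(f′(r_i))^{-1} mod 5^{i+2}, with f′(x) = 2x. Iterate:
  r_0 = 2 (mod 5)
  r_1 = 2 (mod 25)
Final: r_1 = 2, and one checks f(r_1) ≡ 0 mod 5^2.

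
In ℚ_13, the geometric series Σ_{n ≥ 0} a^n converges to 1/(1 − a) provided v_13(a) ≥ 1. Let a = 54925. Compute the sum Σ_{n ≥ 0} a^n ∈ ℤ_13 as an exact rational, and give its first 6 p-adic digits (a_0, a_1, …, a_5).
Σ a^n = 1/(1 − a) = -1/54924;  first 6 digits = (1, 0, 0, 12, 1, 0)

v_13(a) = 3 ≥ 1, so the series converges in ℤ_13 to 1/(1 − a) = 1/(1 − 54925) = -1/54924. Expand this rational in ℤ_13: compute digits iteratively via d_i = x_i mod 13, x_{i+1} = (x_i − d_i)/13. The first 6 digits are (1, 0, 0, 12, 1, 0).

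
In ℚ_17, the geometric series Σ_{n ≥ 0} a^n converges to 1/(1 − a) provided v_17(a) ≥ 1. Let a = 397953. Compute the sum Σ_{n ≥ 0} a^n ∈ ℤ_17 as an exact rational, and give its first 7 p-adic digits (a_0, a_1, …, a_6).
Σ a^n = 1/(1 − a) = -1/397952;  first 7 digits = (1, 0, 0, 13, 4, 0, 16)

v_17(a) = 3 ≥ 1, so the series converges in ℤ_17 to 1/(1 − a) = 1/(1 − 397953) = -1/397952. Expand this rational in ℤ_17: compute digits iteratively via d_i = x_i mod 17, x_{i+1} = (x_i − d_i)/17. The first 7 digits are (1, 0, 0, 13, 4, 0, 16).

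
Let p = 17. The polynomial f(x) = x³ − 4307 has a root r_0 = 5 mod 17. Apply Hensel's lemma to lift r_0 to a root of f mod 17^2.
r_1 = 107 (mod 289)

Hensel: r_{i+1} = r_i − f(r_i)/f′(r_i) mod 17^{i+2}, where f′(x) = 3x². Iterate:
  r_0 = 5 (mod 17)
  r_1 = 107 (mod 289)
Final: r = 107 with f(r) ≡ 0 mod 17^2.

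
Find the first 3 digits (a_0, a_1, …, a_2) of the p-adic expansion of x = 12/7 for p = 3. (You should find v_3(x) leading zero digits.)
(a_0, …, a_2) = (0, 1, 2)

v_3(12/7) = 1, so a_0 = ... = a_0 = 0. Factor out: x = 3^1 · u with u = 4/7 a unit in ℤ_3. Expand u iteratively via a_{v+i} = u_i mod 3, u_{i+1} = (u_i − a_{v+i})/3:
  u_0 = 4/7;  a_1 = 1;  u_1 = (u_0 − 1)/3 = -1/7
  u_1 = -1/7;  a_2 = 2;  u_2 = (u_1 − 2)/3 = -5/7
Digits: (0, 1, 2).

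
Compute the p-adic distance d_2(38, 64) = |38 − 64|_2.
d_2(38, 64) = 1/2

Step 1 — x − y = 38 − 64 = -26. Step 2 — v_2(-26) = 1 (factor: -26 = −(2^1 · 13); the sign does not affect v_p). Step 3 — |x − y|_2 = 2^{-1} = 1/2.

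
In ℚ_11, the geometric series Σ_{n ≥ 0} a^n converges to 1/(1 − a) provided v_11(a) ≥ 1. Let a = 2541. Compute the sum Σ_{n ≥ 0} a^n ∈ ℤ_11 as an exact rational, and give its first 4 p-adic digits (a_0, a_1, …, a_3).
Σ a^n = 1/(1 − a) = -1/2540;  first 4 digits = (1, 0, 10, 1)

v_11(a) = 2 ≥ 1, so the series converges in ℤ_11 to 1/(1 − a) = 1/(1 − 2541) = -1/2540. Expand this rational in ℤ_11: compute digits iteratively via d_i = x_i mod 11, x_{i+1} = (x_i − d_i)/11. The first 4 digits are (1, 0, 10, 1).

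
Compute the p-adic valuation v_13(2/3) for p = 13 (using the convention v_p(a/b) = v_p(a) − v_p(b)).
v_13(2/3) = 0

Factor powers of 13 from the numerator and denominator of the reduced fraction: 2 = 13^0 · 2 and 3 = 13^0 · 3. Apply v_p(a/b) = v_p(a) − v_p(b): v_13(2/3) = 0 − 0 = 0.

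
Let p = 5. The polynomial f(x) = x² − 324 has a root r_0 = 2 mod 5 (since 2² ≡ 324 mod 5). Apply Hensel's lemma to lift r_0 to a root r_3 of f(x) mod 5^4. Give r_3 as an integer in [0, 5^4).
r_3 = 607 (mod 625)

Hensel's recurrence: r_{i+1} = r_i − f(r_i)·(f′(r_i))^{-1} mod 5^{i+2}, with f′(x) = 2x. Iterate:
  r_0 = 2 (mod 5)
  r_1 = 7 (mod 25)
  r_2 = 107 (mod 125)
  r_3 = 607 (mod 625)
Final: r_3 = 607, and one checks f(r_3) ≡ 0 mod 5^4.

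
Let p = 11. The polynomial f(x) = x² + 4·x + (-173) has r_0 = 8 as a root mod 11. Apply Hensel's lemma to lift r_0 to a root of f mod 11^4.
r_3 = 14429 (mod 14641)

Hensel: r_{i+1} = r_i − f(r_i)·(f′(r_i))^{-1} mod 11^{i+2}, f′(x) = 2x + 4. Iterate:
  r_0 = 8 (mod 11)
  r_1 = 30 (mod 121)
  r_2 = 1119 (mod 1331)
  r_3 = 14429 (mod 14641)
Final: r = 14429 satisfies f(r) ≡ 0 mod 11^4.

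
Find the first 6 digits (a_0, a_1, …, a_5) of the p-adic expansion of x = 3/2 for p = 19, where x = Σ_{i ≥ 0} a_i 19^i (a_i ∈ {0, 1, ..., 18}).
(a_0, …, a_5) = (11, 9, 9, 9, 9, 9)

v_19(3/2) = 0 (numerator and denominator both coprime to 19), so x ∈ ℤ_19^×. Compute digits iteratively via a_i = x_i mod 19, x_{i+1} = (x_i − a_i)/19, with x_0 = x:
  x_0 = 3/2;  a_0 = 11;  x_1 = (x_0 − 11)/19 = -1/2
  x_1 = -1/2;  a_1 = 9;  x_2 = (x_1 − 9)/19 = -1/2
  x_2 = -1/2;  a_2 = 9;  x_3 = (x_2 − 9)/19 = -1/2
  x_3 = -1/2;  a_3 = 9;  x_4 = (x_3 − 9)/19 = -1/2
  x_4 = -1/2;  a_4 = 9;  x_5 = (x_4 − 9)/19 = -1/2
  x_5 = -1/2;  a_5 = 9;  x_6 = (x_5 − 9)/19 = -1/2
Digits: (11, 9, 9, 9, 9, 9).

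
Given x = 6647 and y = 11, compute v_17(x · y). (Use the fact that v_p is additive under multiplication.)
v_17(73117) = 2

v_p(x) = 2 (factor: 6647 = 17^2 · 23); v_p(y) = 0 (factor: 11 = 17^0 · 11). Additivity: v_p(xy) = v_p(x) + v_p(y) = 2 + 0 = 2. (Direct check: xy = 73117 = 17^2 · (253).)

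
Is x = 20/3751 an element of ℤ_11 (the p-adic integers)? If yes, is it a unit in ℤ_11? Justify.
x ∉ ℤ_11 (v_11(x) = -2 < 0)

ℤ_11 = {x ∈ ℚ_11 : v_11(x) ≥ 0} and ℤ_11^× = {x ∈ ℤ_11 : v_11(x) = 0}. Here v_11(20/3751) = v_11(num) − v_11(den) = -2; compare against these criteria.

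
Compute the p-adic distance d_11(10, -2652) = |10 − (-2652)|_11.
d_11(10, -2652) = 1/1331

Step 1 — x − y = 10 − (-2652) = 2662. Step 2 — v_11(2662) = 3 (factor: 2662 = (11^3 · 2); the sign does not affect v_p). Step 3 — |x − y|_11 = 11^{-3} = 1/1331.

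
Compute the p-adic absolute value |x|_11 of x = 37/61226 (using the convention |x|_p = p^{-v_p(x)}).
|37/61226|_11 = 1331

Step 1 — compute v_11(x) by factoring powers of 11 out of the numerator and denominator: v_11(37/61226) = -3. Step 2 — apply |x|_p = p^{-v_p(x)} = 11^{3} = 1331.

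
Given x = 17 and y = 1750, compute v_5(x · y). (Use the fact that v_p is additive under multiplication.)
v_5(29750) = 3

v_p(x) = 0 (factor: 17 = 5^0 · 17); v_p(y) = 3 (factor: 1750 = 5^3 · 14). Additivity: v_p(xy) = v_p(x) + v_p(y) = 0 + 3 = 3. (Direct check: xy = 29750 = 5^3 · (238).)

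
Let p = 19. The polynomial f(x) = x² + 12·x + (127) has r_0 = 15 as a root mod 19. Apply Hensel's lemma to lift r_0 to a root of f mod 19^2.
r_1 = 243 (mod 361)

Hensel: r_{i+1} = r_i − f(r_i)·(f′(r_i))^{-1} mod 19^{i+2}, f′(x) = 2x + 12. Iterate:
  r_0 = 15 (mod 19)
  r_1 = 243 (mod 361)
Final: r = 243 satisfies f(r) ≡ 0 mod 19^2.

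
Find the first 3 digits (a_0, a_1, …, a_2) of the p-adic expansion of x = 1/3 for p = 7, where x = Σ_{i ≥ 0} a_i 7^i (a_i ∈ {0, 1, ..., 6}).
(a_0, …, a_2) = (5, 4, 4)

v_7(1/3) = 0 (numerator and denominator both coprime to 7), so x ∈ ℤ_7^×. Compute digits iteratively via a_i = x_i mod 7, x_{i+1} = (x_i − a_i)/7, with x_0 = x:
  x_0 = 1/3;  a_0 = 5;  x_1 = (x_0 − 5)/7 = -2/3
  x_1 = -2/3;  a_1 = 4;  x_2 = (x_1 − 4)/7 = -2/3
  x_2 = -2/3;  a_2 = 4;  x_3 = (x_2 − 4)/7 = -2/3
Digits: (5, 4, 4).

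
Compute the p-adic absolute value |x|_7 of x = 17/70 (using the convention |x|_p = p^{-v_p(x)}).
|17/70|_7 = 7

Step 1 — compute v_7(x) by factoring powers of 7 out of the numerator and denominator: v_7(17/70) = -1. Step 2 — apply |x|_p = p^{-v_p(x)} = 7^{1} = 7.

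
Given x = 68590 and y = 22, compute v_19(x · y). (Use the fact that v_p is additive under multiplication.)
v_19(1508980) = 3

v_p(x) = 3 (factor: 68590 = 19^3 · 10); v_p(y) = 0 (factor: 22 = 19^0 · 22). Additivity: v_p(xy) = v_p(x) + v_p(y) = 3 + 0 = 3. (Direct check: xy = 1508980 = 19^3 · (220).)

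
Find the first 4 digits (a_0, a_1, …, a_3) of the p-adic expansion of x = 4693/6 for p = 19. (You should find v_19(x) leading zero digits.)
(a_0, …, a_3) = (0, 0, 18, 15)

v_19(4693/6) = 2, so a_0 = ... = a_1 = 0. Factor out: x = 19^2 · u with u = 13/6 a unit in ℤ_19. Expand u iteratively via a_{v+i} = u_i mod 19, u_{i+1} = (u_i − a_{v+i})/19:
  u_0 = 13/6;  a_2 = 18;  u_1 = (u_0 − 18)/19 = -5/6
  u_1 = -5/6;  a_3 = 15;  u_2 = (u_1 − 15)/19 = -5/6
Digits: (0, 0, 18, 15).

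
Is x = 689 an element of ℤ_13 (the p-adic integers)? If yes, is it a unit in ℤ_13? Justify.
x ∈ ℤ_13 but not a unit; v_13(x) = 1 > 0

ℤ_13 = {x ∈ ℚ_13 : v_13(x) ≥ 0} and ℤ_13^× = {x ∈ ℤ_13 : v_13(x) = 0}. Here v_13(689) = v_13(num) − v_13(den) = 1; compare against these criteria.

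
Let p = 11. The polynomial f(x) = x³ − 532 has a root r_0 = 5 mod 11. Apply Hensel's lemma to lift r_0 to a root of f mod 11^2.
r_1 = 104 (mod 121)

Hensel: r_{i+1} = r_i − f(r_i)/f′(r_i) mod 11^{i+2}, where f′(x) = 3x². Iterate:
  r_0 = 5 (mod 11)
  r_1 = 104 (mod 121)
Final: r = 104 with f(r) ≡ 0 mod 11^2.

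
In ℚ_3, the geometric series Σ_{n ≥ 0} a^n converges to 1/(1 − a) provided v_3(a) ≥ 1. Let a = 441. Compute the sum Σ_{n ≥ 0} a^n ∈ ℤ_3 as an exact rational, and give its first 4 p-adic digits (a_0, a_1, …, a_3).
Σ a^n = 1/(1 − a) = -1/440;  first 4 digits = (1, 0, 1, 1)

v_3(a) = 2 ≥ 1, so the series converges in ℤ_3 to 1/(1 − a) = 1/(1 − 441) = -1/440. Expand this rational in ℤ_3: compute digits iteratively via d_i = x_i mod 3, x_{i+1} = (x_i − d_i)/3. The first 4 digits are (1, 0, 1, 1).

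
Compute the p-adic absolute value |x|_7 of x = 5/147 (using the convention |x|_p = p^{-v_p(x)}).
|5/147|_7 = 49

Step 1 — compute v_7(x) by factoring powers of 7 out of the numerator and denominator: v_7(5/147) = -2. Step 2 — apply |x|_p = p^{-v_p(x)} = 7^{2} = 49.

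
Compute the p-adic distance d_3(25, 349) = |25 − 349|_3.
d_3(25, 349) = 1/81

Step 1 — x − y = 25 − 349 = -324. Step 2 — v_3(-324) = 4 (factor: -324 = −(3^4 · 4); the sign does not affect v_p). Step 3 — |x − y|_3 = 3^{-4} = 1/81.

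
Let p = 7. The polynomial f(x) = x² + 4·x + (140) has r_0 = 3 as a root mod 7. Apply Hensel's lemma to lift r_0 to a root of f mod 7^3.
r_2 = 80 (mod 343)

Hensel: r_{i+1} = r_i − f(r_i)·(f′(r_i))^{-1} mod 7^{i+2}, f′(x) = 2x + 4. Iterate:
  r_0 = 3 (mod 7)
  r_1 = 31 (mod 49)
  r_2 = 80 (mod 343)
Final: r = 80 satisfies f(r) ≡ 0 mod 7^3.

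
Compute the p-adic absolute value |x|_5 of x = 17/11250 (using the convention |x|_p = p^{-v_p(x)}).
|17/11250|_5 = 625

Step 1 — compute v_5(x) by factoring powers of 5 out of the numerator and denominator: v_5(17/11250) = -4. Step 2 — apply |x|_p = p^{-v_p(x)} = 5^{4} = 625.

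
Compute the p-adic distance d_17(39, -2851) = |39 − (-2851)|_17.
d_17(39, -2851) = 1/289

Step 1 — x − y = 39 − (-2851) = 2890. Step 2 — v_17(2890) = 2 (factor: 2890 = (17^2 · 10); the sign does not affect v_p). Step 3 — |x − y|_17 = 17^{-2} = 1/289.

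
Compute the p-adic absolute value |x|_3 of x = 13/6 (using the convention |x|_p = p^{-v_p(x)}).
|13/6|_3 = 3

Step 1 — compute v_3(x) by factoring powers of 3 out of the numerator and denominator: v_3(13/6) = -1. Step 2 — apply |x|_p = p^{-v_p(x)} = 3^{1} = 3.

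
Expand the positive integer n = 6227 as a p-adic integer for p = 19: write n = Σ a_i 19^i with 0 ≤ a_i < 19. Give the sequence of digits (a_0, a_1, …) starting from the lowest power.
(a_0, a_1, …) = (14, 4, 17)

Repeated division by 19 gives the digits low-to-high: 6227 = 14 + 4·19^1 + 17·19^2. Digit sequence: (14, 4, 17).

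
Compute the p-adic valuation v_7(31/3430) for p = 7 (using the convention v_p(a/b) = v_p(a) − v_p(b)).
v_7(31/3430) = -3

Factor powers of 7 from the numerator and denominator of the reduced fraction: 31 = 7^0 · 31 and 3430 = 7^3 · 10. Apply v_p(a/b) = v_p(a) − v_p(b): v_7(31/3430) = 0 − 3 = -3.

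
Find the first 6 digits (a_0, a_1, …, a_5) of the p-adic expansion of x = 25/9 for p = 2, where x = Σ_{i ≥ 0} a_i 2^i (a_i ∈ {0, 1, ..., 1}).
(a_0, …, a_5) = (1, 0, 0, 0, 1, 0)

v_2(25/9) = 0 (numerator and denominator both coprime to 2), so x ∈ ℤ_2^×. Compute digits iteratively via a_i = x_i mod 2, x_{i+1} = (x_i − a_i)/2, with x_0 = x:
  x_0 = 25/9;  a_0 = 1;  x_1 = (x_0 − 1)/2 = 8/9
  x_1 = 8/9;  a_1 = 0;  x_2 = (x_1 − 0)/2 = 4/9
  x_2 = 4/9;  a_2 = 0;  x_3 = (x_2 − 0)/2 = 2/9
  x_3 = 2/9;  a_3 = 0;  x_4 = (x_3 − 0)/2 = 1/9
  x_4 = 1/9;  a_4 = 1;  x_5 = (x_4 − 1)/2 = -4/9
  x_5 = -4/9;  a_5 = 0;  x_6 = (x_5 − 0)/2 = -2/9
Digits: (1, 0, 0, 0, 1, 0).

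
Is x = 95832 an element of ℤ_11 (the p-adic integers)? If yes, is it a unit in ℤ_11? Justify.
x ∈ ℤ_11 but not a unit; v_11(x) = 3 > 0

ℤ_11 = {x ∈ ℚ_11 : v_11(x) ≥ 0} and ℤ_11^× = {x ∈ ℤ_11 : v_11(x) = 0}. Here v_11(95832) = v_11(num) − v_11(den) = 3; compare against these criteria.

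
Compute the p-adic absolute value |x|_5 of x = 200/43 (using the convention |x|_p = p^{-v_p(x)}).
|200/43|_5 = 1/25

Step 1 — compute v_5(x) by factoring powers of 5 out of the numerator and denominator: v_5(200/43) = 2. Step 2 — apply |x|_p = p^{-v_p(x)} = 5^{-2} = 1/25.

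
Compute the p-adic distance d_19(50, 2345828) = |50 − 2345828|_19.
d_19(50, 2345828) = 1/130321

Step 1 — x − y = 50 − 2345828 = -2345778. Step 2 — v_19(-2345778) = 4 (factor: -2345778 = −(19^4 · 18); the sign does not affect v_p). Step 3 — |x − y|_19 = 19^{-4} = 1/130321.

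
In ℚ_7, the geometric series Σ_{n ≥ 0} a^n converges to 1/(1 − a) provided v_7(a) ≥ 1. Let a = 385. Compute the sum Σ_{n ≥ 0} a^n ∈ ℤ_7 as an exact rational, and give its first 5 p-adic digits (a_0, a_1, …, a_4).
Σ a^n = 1/(1 − a) = -1/384;  first 5 digits = (1, 6, 1, 5, 2)

v_7(a) = 1 ≥ 1, so the series converges in ℤ_7 to 1/(1 − a) = 1/(1 − 385) = -1/384. Expand this rational in ℤ_7: compute digits iteratively via d_i = x_i mod 7, x_{i+1} = (x_i − d_i)/7. The first 5 digits are (1, 6, 1, 5, 2).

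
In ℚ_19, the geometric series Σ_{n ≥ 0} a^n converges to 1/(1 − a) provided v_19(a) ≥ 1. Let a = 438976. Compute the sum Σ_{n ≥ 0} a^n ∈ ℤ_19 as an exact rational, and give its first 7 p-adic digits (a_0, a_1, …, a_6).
Σ a^n = 1/(1 − a) = -1/438975;  first 7 digits = (1, 0, 0, 7, 3, 0, 11)

v_19(a) = 3 ≥ 1, so the series converges in ℤ_19 to 1/(1 − a) = 1/(1 − 438976) = -1/438975. Expand this rational in ℤ_19: compute digits iteratively via d_i = x_i mod 19, x_{i+1} = (x_i − d_i)/19. The first 7 digits are (1, 0, 0, 7, 3, 0, 11).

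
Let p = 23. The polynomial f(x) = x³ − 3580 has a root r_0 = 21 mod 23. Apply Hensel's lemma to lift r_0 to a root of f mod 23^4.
r_3 = 245753 (mod 279841)

Hensel: r_{i+1} = r_i − f(r_i)/f′(r_i) mod 23^{i+2}, where f′(x) = 3x². Iterate:
  r_0 = 21 (mod 23)
  r_1 = 297 (mod 529)
  r_2 = 2413 (mod 12167)
  r_3 = 245753 (mod 279841)
Final: r = 245753 with f(r) ≡ 0 mod 23^4.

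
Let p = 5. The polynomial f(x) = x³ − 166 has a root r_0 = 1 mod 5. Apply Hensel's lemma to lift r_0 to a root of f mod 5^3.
r_2 = 31 (mod 125)

Hensel: r_{i+1} = r_i − f(r_i)/f′(r_i) mod 5^{i+2}, where f′(x) = 3x². Iterate:
  r_0 = 1 (mod 5)
  r_1 = 6 (mod 25)
  r_2 = 31 (mod 125)
Final: r = 31 with f(r) ≡ 0 mod 5^3.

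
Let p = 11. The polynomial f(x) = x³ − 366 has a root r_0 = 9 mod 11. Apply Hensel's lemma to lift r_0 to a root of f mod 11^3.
r_2 = 977 (mod 1331)

Hensel: r_{i+1} = r_i − f(r_i)/f′(r_i) mod 11^{i+2}, where f′(x) = 3x². Iterate:
  r_0 = 9 (mod 11)
  r_1 = 9 (mod 121)
  r_2 = 977 (mod 1331)
Final: r = 977 with f(r) ≡ 0 mod 11^3.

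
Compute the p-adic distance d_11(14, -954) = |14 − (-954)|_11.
d_11(14, -954) = 1/121

Step 1 — x − y = 14 − (-954) = 968. Step 2 — v_11(968) = 2 (factor: 968 = (11^2 · 8); the sign does not affect v_p). Step 3 — |x − y|_11 = 11^{-2} = 1/121.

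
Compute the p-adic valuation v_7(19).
v_7(19) = 0

v_7(n) is the largest exponent k such that 7^k divides n. Factor out: 19 = 7^0 · 19. (Sign doesn't affect v_p.) So v_7(19) = 0.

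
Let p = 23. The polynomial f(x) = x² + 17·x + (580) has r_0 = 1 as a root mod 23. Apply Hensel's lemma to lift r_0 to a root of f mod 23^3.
r_2 = 8879 (mod 12167)

Hensel: r_{i+1} = r_i − f(r_i)·(f′(r_i))^{-1} mod 23^{i+2}, f′(x) = 2x + 17. Iterate:
  r_0 = 1 (mod 23)
  r_1 = 415 (mod 529)
  r_2 = 8879 (mod 12167)
Final: r = 8879 satisfies f(r) ≡ 0 mod 23^3.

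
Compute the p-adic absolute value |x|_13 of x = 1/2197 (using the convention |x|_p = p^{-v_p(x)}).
|1/2197|_13 = 2197

Step 1 — compute v_13(x) by factoring powers of 13 out of the numerator and denominator: v_13(1/2197) = -3. Step 2 — apply |x|_p = p^{-v_p(x)} = 13^{3} = 2197.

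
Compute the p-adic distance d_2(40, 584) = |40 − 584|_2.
d_2(40, 584) = 1/32

Step 1 — x − y = 40 − 584 = -544. Step 2 — v_2(-544) = 5 (factor: -544 = −(2^5 · 17); the sign does not affect v_p). Step 3 — |x − y|_2 = 2^{-5} = 1/32.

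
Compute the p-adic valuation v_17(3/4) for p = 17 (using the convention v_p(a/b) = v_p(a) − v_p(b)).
v_17(3/4) = 0

Factor powers of 17 from the numerator and denominator of the reduced fraction: 3 = 17^0 · 3 and 4 = 17^0 · 4. Apply v_p(a/b) = v_p(a) − v_p(b): v_17(3/4) = 0 − 0 = 0.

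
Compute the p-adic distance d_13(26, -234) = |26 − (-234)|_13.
d_13(26, -234) = 1/13

Step 1 — x − y = 26 − (-234) = 260. Step 2 — v_13(260) = 1 (factor: 260 = (13^1 · 20); the sign does not affect v_p). Step 3 — |x − y|_13 = 13^{-1} = 1/13.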